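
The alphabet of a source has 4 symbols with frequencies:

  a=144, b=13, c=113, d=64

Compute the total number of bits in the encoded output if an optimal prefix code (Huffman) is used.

601

Build the Huffman tree bottom-up:
merge b(13) and d(64): 77
merge 77 and c(113): 190
merge a(144) and 190: 334
Total encoded bits = sum of merged weights = 77 + 190 + 334 = 601.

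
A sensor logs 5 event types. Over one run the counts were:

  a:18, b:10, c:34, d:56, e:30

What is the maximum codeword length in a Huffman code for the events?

3

Merge the two lowest-weight nodes at each step:
merge b(10) and a(18): 28
merge 28 and e(30): 58
merge c(34) and d(56): 90
merge 58 and 90: 148
The rarest symbols sit at the bottom; the longest codeword is 3 bits.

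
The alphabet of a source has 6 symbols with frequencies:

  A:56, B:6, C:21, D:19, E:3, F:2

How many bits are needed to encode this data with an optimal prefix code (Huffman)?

Greedily combine the two least-frequent nodes:
F(2) + E(3) → 5
5 + B(6) → 11
11 + D(19) → 30
C(21) + 30 → 51
51 + A(56) → 107
The encoded length is the sum of every internal node's weight: 5 + 11 + 30 + 51 + 107 = 204 bits.

204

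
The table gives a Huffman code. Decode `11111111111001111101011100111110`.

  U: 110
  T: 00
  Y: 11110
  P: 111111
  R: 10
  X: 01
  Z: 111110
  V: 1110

PZXYRVXY

Read left to right; each codeword is recognised as soon as it completes (prefix code):
  111111→P | 111110→Z | 01→X | 11110→Y | 10→R | 1110→V | 01→X | 11110→Y
Decoded message: PZXYRVXY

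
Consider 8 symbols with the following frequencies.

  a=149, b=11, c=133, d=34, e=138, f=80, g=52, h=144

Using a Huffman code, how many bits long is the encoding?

2072

Greedily combine the two least-frequent nodes:
combine b(11), d(34) → 45
combine 45, g(52) → 97
combine f(80), 97 → 177
combine c(133), e(138) → 271
combine h(144), a(149) → 293
combine 177, 271 → 448
combine 293, 448 → 741
Total encoded bits = sum of merged weights = 45 + 97 + 177 + 271 + 293 + 448 + 741 = 2072.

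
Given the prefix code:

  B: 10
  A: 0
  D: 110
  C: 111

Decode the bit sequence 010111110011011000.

ABCDADDAA

Read left to right; each codeword is recognised as soon as it completes (prefix code):
  0→A | 10→B | 111→C | 110→D | 0→A | 110→D | 110→D | 0→A | 0→A
Decoded message: ABCDADDAA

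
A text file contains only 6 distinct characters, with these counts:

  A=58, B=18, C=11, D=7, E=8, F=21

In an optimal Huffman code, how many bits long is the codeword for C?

3

Build the tree from the bottom:
D(7) + E(8) → 15
C(11) + 15 → 26
B(18) + F(21) → 39
26 + 39 → 65
A(58) + 65 → 123
The subtree containing C is merged 3 times, so code length = 3.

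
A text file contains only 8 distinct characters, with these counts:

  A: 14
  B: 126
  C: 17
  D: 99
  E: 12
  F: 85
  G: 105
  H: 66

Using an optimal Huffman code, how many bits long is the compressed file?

Build the Huffman tree bottom-up:
merge E(12) and A(14): 26
merge C(17) and 26: 43
merge 43 and H(66): 109
merge F(85) and D(99): 184
merge G(105) and 109: 214
merge B(126) and 184: 310
merge 214 and 310: 524
The encoded length is the sum of every internal node's weight: 26 + 43 + 109 + 184 + 214 + 310 + 524 = 1410 bits.

1410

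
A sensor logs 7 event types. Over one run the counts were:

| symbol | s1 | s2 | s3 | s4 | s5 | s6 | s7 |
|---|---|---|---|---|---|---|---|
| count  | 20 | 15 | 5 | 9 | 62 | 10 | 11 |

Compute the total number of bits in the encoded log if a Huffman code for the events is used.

Build the Huffman tree bottom-up:
combine s3(5), s4(9) → 14
combine s6(10), s7(11) → 21
combine 14, s2(15) → 29
combine s1(20), 21 → 41
combine 29, 41 → 70
combine s5(62), 70 → 132
Total encoded bits = sum of merged weights = 14 + 21 + 29 + 41 + 70 + 132 = 307.

307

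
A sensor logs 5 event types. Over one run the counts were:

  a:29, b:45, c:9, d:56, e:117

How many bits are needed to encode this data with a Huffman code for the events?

516

Greedily combine the two least-frequent nodes:
c(9) + a(29) → 38
38 + b(45) → 83
d(56) + 83 → 139
e(117) + 139 → 256
The encoded length is the sum of every internal node's weight: 38 + 83 + 139 + 256 = 516 bits.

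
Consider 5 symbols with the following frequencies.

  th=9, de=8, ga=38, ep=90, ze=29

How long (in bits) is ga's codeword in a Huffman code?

2

Huffman merges, smallest pair first:
merge de(8) and th(9): 17
merge 17 and ze(29): 46
merge ga(38) and 46: 84
merge 84 and ep(90): 174
The subtree containing ga is merged 2 times, so code length = 2.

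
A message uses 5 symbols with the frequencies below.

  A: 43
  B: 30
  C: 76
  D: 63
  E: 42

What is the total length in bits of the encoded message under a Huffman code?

Merge the two smallest weights repeatedly:
B(30) + E(42) → 72
A(43) + D(63) → 106
72 + C(76) → 148
106 + 148 → 254
The encoded length is the sum of every internal node's weight: 72 + 106 + 148 + 254 = 580 bits.

580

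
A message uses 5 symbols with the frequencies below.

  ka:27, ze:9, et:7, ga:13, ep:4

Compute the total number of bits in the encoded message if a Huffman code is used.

Merge the two smallest weights repeatedly:
ep(4) + et(7) → 11
ze(9) + 11 → 20
ga(13) + 20 → 33
ka(27) + 33 → 60
Each symbol's bit-cost is frequency × depth; summing gives 124 bits (equivalently 11 + 20 + 33 + 60).

124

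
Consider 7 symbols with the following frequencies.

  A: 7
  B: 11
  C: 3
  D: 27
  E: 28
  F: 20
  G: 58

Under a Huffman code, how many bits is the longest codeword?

Merge the two lowest-weight nodes at each step:
C(3) + A(7) → 10
10 + B(11) → 21
F(20) + 21 → 41
D(27) + E(28) → 55
41 + 55 → 96
G(58) + 96 → 154
The rarest symbols sit at the bottom; the longest codeword is 5 bits.

5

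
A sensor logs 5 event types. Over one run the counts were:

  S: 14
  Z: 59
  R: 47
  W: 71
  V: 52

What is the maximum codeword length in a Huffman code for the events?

3

Merge the two lowest-weight nodes at each step:
combine S(14), R(47) → 61
combine V(52), Z(59) → 111
combine 61, W(71) → 132
combine 111, 132 → 243
The first pair merged (S, R) ends up deepest, at depth 3.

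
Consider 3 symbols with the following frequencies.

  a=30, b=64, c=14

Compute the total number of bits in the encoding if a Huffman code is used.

Greedily combine the two least-frequent nodes:
c(14) + a(30) → 44
44 + b(64) → 108
Each symbol's bit-cost is frequency × depth; summing gives 152 bits (equivalently 44 + 108).

152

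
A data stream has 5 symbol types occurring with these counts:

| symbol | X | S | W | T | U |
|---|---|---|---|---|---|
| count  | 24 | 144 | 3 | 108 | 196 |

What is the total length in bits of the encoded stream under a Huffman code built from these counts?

916

Merge the two smallest weights repeatedly:
merge W(3) and X(24): 27
merge 27 and T(108): 135
merge 135 and S(144): 279
merge U(196) and 279: 475
Each symbol's bit-cost is frequency × depth; summing gives 916 bits (equivalently 27 + 135 + 279 + 475).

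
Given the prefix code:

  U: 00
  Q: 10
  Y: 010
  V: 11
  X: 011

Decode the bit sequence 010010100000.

Read left to right; each codeword is recognised as soon as it completes (prefix code):
  010→Y | 010→Y | 10→Q | 00→U | 00→U
Decoded message: YYQUU

YYQUU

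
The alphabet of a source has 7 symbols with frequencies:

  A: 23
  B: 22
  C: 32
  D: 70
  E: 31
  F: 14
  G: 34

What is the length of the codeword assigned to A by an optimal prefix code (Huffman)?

Repeatedly merge the two smallest:
F(14) + B(22) → 36
A(23) + E(31) → 54
C(32) + G(34) → 66
36 + 54 → 90
66 + D(70) → 136
90 + 136 → 226
A sits 3 levels below the root, so its codeword is 3 bits.

3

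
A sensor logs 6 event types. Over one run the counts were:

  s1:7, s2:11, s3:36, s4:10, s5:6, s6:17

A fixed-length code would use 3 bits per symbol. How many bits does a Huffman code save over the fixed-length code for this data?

59

Fixed-length: 3 bits × 87 symbols = 261 bits.
Huffman merges:
combine s5(6), s1(7) → 13
combine s4(10), s2(11) → 21
combine 13, s6(17) → 30
combine 21, 30 → 51
combine s3(36), 51 → 87
Huffman total = 13 + 21 + 30 + 51 + 87 = 202 bits.
Saving = 261 − 202 = 59 bits.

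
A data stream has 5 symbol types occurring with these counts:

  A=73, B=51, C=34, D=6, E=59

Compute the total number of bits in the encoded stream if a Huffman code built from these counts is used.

486

Greedily combine the two least-frequent nodes:
D(6) + C(34) → 40
40 + B(51) → 91
E(59) + A(73) → 132
91 + 132 → 223
Each symbol's bit-cost is frequency × depth; summing gives 486 bits (equivalently 40 + 91 + 132 + 223).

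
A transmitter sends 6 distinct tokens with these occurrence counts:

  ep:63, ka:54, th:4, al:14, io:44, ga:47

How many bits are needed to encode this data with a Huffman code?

532

Build the Huffman tree bottom-up:
th(4) + al(14) → 18
18 + io(44) → 62
ga(47) + ka(54) → 101
62 + ep(63) → 125
101 + 125 → 226
Each symbol's bit-cost is frequency × depth; summing gives 532 bits (equivalently 18 + 62 + 101 + 125 + 226).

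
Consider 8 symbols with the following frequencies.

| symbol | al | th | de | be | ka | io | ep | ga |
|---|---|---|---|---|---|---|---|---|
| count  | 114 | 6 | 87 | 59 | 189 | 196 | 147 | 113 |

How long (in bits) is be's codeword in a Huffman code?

5

Repeatedly merge the two smallest:
merge th(6) and be(59): 65
merge 65 and de(87): 152
merge ga(113) and al(114): 227
merge ep(147) and 152: 299
merge ka(189) and io(196): 385
merge 227 and 299: 526
merge 385 and 526: 911
The subtree containing be is merged 5 times, so code length = 5.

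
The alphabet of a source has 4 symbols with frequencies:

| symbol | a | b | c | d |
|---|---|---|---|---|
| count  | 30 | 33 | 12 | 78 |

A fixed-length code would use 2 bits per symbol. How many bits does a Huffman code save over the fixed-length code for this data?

36

Fixed-length: 2 bits × 153 symbols = 306 bits.
Huffman merges:
c(12) + a(30) → 42
b(33) + 42 → 75
75 + d(78) → 153
Huffman total = 42 + 75 + 153 = 270 bits.
Saving = 306 − 270 = 36 bits.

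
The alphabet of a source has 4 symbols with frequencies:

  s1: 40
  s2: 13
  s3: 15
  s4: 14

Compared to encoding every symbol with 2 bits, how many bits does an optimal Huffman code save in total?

13

Fixed-length: 2 bits × 82 symbols = 164 bits.
Huffman merges:
s2(13) + s4(14) → 27
s3(15) + 27 → 42
s1(40) + 42 → 82
Huffman total = 27 + 42 + 82 = 151 bits.
Saving = 164 − 151 = 13 bits.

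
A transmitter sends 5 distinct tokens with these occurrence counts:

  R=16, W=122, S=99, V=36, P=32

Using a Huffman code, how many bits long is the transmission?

620

Greedily combine the two least-frequent nodes:
R(16) + P(32) → 48
V(36) + 48 → 84
84 + S(99) → 183
W(122) + 183 → 305
Each symbol's bit-cost is frequency × depth; summing gives 620 bits (equivalently 48 + 84 + 183 + 305).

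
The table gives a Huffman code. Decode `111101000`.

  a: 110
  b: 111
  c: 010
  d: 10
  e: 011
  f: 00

Read left to right; each codeword is recognised as soon as it completes (prefix code):
  111→b | 10→d | 10→d | 00→f
Decoded message: bddf

bddf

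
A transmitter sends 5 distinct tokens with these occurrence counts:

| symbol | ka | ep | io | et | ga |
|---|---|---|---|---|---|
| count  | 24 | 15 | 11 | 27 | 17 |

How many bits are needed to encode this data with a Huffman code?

Greedily combine the two least-frequent nodes:
combine io(11), ep(15) → 26
combine ga(17), ka(24) → 41
combine 26, et(27) → 53
combine 41, 53 → 94
Each symbol's bit-cost is frequency × depth; summing gives 214 bits (equivalently 26 + 41 + 53 + 94).

214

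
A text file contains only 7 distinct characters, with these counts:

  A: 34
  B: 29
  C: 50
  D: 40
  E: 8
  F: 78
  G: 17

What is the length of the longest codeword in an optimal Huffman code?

4

Merge the two lowest-weight nodes at each step:
merge E(8) and G(17): 25
merge 25 and B(29): 54
merge A(34) and D(40): 74
merge C(50) and 54: 104
merge 74 and F(78): 152
merge 104 and 152: 256
The first pair merged (E, G) ends up deepest, at depth 4.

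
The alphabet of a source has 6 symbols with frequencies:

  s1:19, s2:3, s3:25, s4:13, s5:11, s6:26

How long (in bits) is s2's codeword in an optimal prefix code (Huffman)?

Huffman merges, smallest pair first:
combine s2(3), s5(11) → 14
combine s4(13), 14 → 27
combine s1(19), s3(25) → 44
combine s6(26), 27 → 53
combine 44, 53 → 97
The subtree containing s2 is merged 4 times, so code length = 4.

4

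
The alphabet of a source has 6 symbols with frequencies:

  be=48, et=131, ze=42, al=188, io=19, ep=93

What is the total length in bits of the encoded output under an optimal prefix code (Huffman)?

1212

Greedily combine the two least-frequent nodes:
combine io(19), ze(42) → 61
combine be(48), 61 → 109
combine ep(93), 109 → 202
combine et(131), al(188) → 319
combine 202, 319 → 521
Each symbol's bit-cost is frequency × depth; summing gives 1212 bits (equivalently 61 + 109 + 202 + 319 + 521).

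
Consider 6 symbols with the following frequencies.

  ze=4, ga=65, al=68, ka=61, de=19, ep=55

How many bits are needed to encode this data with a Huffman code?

645

Build the Huffman tree bottom-up:
merge ze(4) and de(19): 23
merge 23 and ep(55): 78
merge ka(61) and ga(65): 126
merge al(68) and 78: 146
merge 126 and 146: 272
Each symbol's bit-cost is frequency × depth; summing gives 645 bits (equivalently 23 + 78 + 126 + 146 + 272).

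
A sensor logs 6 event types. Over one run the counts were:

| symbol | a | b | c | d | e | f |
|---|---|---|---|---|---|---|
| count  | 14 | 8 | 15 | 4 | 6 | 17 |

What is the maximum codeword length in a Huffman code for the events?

Merge the two lowest-weight nodes at each step:
combine d(4), e(6) → 10
combine b(8), 10 → 18
combine a(14), c(15) → 29
combine f(17), 18 → 35
combine 29, 35 → 64
The rarest symbols sit at the bottom; the longest codeword is 4 bits.

4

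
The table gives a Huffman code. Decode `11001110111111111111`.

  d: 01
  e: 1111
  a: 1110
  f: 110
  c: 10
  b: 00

fdfeee

Read left to right; each codeword is recognised as soon as it completes (prefix code):
  110→f | 01→d | 110→f | 1111→e | 1111→e | 1111→e
Decoded message: fdfeee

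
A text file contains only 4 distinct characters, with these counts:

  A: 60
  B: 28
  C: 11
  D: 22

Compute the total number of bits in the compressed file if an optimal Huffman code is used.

215

Merge the two smallest weights repeatedly:
C(11) + D(22) → 33
B(28) + 33 → 61
A(60) + 61 → 121
Each symbol's bit-cost is frequency × depth; summing gives 215 bits (equivalently 33 + 61 + 121).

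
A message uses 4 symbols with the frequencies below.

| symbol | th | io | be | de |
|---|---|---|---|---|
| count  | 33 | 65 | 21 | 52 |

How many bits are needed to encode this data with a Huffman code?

Greedily combine the two least-frequent nodes:
combine be(21), th(33) → 54
combine de(52), 54 → 106
combine io(65), 106 → 171
Each symbol's bit-cost is frequency × depth; summing gives 331 bits (equivalently 54 + 106 + 171).

331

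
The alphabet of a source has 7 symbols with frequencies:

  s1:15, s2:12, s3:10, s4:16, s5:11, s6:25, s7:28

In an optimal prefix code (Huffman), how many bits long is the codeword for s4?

3

Build the tree from the bottom:
merge s3(10) and s5(11): 21
merge s2(12) and s1(15): 27
merge s4(16) and 21: 37
merge s6(25) and 27: 52
merge s7(28) and 37: 65
merge 52 and 65: 117
s4 sits 3 levels below the root, so its codeword is 3 bits.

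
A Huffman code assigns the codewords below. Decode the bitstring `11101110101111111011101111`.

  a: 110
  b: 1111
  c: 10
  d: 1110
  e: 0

ddcbddb

Read left to right; each codeword is recognised as soon as it completes (prefix code):
  1110→d | 1110→d | 10→c | 1111→b | 1110→d | 1110→d | 1111→b
Decoded message: ddcbddb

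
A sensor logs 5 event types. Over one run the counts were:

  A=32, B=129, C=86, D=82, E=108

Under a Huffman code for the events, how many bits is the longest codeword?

3

Merge the two lowest-weight nodes at each step:
combine A(32), D(82) → 114
combine C(86), E(108) → 194
combine 114, B(129) → 243
combine 194, 243 → 437
The first pair merged (A, D) ends up deepest, at depth 3.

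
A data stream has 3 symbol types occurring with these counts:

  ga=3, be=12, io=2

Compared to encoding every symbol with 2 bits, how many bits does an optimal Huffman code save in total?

12

Fixed-length: 2 bits × 17 symbols = 34 bits.
Huffman merges:
combine io(2), ga(3) → 5
combine 5, be(12) → 17
Huffman total = 5 + 17 = 22 bits.
Saving = 34 − 22 = 12 bits.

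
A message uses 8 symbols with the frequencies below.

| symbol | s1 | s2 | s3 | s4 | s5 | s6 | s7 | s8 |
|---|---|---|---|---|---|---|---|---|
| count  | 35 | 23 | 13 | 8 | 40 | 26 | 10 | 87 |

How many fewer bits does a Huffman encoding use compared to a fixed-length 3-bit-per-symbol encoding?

Fixed-length: 3 bits × 242 symbols = 726 bits.
Huffman merges:
s4(8) + s7(10) → 18
s3(13) + 18 → 31
s2(23) + s6(26) → 49
31 + s1(35) → 66
s5(40) + 49 → 89
66 + s8(87) → 153
89 + 153 → 242
Huffman total = 18 + 31 + 49 + 66 + 89 + 153 + 242 = 648 bits.
Saving = 726 − 648 = 78 bits.

78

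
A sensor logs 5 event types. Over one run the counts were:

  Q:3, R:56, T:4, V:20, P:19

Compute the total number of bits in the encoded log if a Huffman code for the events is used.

181

Build the Huffman tree bottom-up:
combine Q(3), T(4) → 7
combine 7, P(19) → 26
combine V(20), 26 → 46
combine 46, R(56) → 102
Total encoded bits = sum of merged weights = 7 + 26 + 46 + 102 = 181.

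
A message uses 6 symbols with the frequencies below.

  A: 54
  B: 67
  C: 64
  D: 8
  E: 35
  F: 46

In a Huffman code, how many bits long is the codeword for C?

Huffman merges, smallest pair first:
combine D(8), E(35) → 43
combine 43, F(46) → 89
combine A(54), C(64) → 118
combine B(67), 89 → 156
combine 118, 156 → 274
C sits 2 levels below the root, so its codeword is 2 bits.

2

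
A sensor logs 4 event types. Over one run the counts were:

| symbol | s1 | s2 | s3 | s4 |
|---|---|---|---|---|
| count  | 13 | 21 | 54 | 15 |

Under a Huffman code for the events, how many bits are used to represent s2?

Build the tree from the bottom:
s1(13) + s4(15) → 28
s2(21) + 28 → 49
49 + s3(54) → 103
s2's leaf is at depth 2, giving a 2-bit codeword.

2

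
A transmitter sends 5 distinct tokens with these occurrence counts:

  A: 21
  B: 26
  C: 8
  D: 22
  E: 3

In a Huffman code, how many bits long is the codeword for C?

3

Repeatedly merge the two smallest:
E(3) + C(8) → 11
11 + A(21) → 32
D(22) + B(26) → 48
32 + 48 → 80
The subtree containing C is merged 3 times, so code length = 3.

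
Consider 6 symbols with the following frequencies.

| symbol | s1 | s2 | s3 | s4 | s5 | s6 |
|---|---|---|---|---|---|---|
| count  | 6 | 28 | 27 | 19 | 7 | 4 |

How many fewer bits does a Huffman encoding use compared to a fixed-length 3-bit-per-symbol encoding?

64

Fixed-length: 3 bits × 91 symbols = 273 bits.
Huffman merges:
s6(4) + s1(6) → 10
s5(7) + 10 → 17
17 + s4(19) → 36
s3(27) + s2(28) → 55
36 + 55 → 91
Huffman total = 10 + 17 + 36 + 55 + 91 = 209 bits.
Saving = 273 − 209 = 64 bits.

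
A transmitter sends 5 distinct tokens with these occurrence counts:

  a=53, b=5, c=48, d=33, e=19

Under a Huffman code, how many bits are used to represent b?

Build the tree from the bottom:
b(5) + e(19) → 24
24 + d(33) → 57
c(48) + a(53) → 101
57 + 101 → 158
The subtree containing b is merged 3 times, so code length = 3.

3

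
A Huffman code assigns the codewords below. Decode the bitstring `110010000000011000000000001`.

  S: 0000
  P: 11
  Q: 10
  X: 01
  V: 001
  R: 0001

Read left to right; each codeword is recognised as soon as it completes (prefix code):
  11→P | 001→V | 0000→S | 0000→S | 11→P | 0000→S | 0000→S | 0001→R
Decoded message: PVSSPSSR

PVSSPSSR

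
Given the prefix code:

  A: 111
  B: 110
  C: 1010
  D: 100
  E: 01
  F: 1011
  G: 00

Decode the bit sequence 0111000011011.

EBGEF

Read left to right; each codeword is recognised as soon as it completes (prefix code):
  01→E | 110→B | 00→G | 01→E | 1011→F
Decoded message: EBGEF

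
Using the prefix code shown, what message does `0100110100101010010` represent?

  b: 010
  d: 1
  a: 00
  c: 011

Read left to right; each codeword is recognised as soon as it completes (prefix code):
  010→b | 011→c | 010→b | 010→b | 1→d | 010→b | 010→b
Decoded message: bcbbdbb

bcbbdbb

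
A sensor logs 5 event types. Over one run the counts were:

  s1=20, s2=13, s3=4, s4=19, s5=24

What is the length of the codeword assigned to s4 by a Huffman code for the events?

2

Huffman merges, smallest pair first:
s3(4) + s2(13) → 17
17 + s4(19) → 36
s1(20) + s5(24) → 44
36 + 44 → 80
s4's leaf is at depth 2, giving a 2-bit codeword.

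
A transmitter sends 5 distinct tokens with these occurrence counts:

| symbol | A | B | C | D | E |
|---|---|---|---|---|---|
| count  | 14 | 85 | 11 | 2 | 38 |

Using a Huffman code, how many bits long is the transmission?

255

Merge the two smallest weights repeatedly:
D(2) + C(11) → 13
13 + A(14) → 27
27 + E(38) → 65
65 + B(85) → 150
Total encoded bits = sum of merged weights = 13 + 27 + 65 + 150 = 255.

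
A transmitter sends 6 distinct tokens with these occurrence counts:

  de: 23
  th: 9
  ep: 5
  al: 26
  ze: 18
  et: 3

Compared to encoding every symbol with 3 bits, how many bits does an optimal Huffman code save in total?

Fixed-length: 3 bits × 84 symbols = 252 bits.
Huffman merges:
combine et(3), ep(5) → 8
combine 8, th(9) → 17
combine 17, ze(18) → 35
combine de(23), al(26) → 49
combine 35, 49 → 84
Huffman total = 8 + 17 + 35 + 49 + 84 = 193 bits.
Saving = 252 − 193 = 59 bits.

59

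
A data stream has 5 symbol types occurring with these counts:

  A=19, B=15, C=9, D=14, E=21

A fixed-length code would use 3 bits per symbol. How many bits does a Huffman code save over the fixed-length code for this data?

Fixed-length: 3 bits × 78 symbols = 234 bits.
Huffman merges:
C(9) + D(14) → 23
B(15) + A(19) → 34
E(21) + 23 → 44
34 + 44 → 78
Huffman total = 23 + 34 + 44 + 78 = 179 bits.
Saving = 234 − 179 = 55 bits.

55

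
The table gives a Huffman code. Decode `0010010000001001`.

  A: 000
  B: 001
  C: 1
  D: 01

Read left to right; each codeword is recognised as soon as it completes (prefix code):
  001→B | 001→B | 000→A | 000→A | 1→C | 001→B
Decoded message: BBAACB

BBAACB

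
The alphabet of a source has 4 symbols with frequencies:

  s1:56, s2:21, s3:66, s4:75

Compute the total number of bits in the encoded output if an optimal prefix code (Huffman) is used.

Greedily combine the two least-frequent nodes:
merge s2(21) and s1(56): 77
merge s3(66) and s4(75): 141
merge 77 and 141: 218
Total encoded bits = sum of merged weights = 77 + 141 + 218 = 436.

436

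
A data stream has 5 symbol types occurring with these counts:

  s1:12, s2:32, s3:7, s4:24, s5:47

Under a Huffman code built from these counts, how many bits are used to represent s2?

2

Repeatedly merge the two smallest:
combine s3(7), s1(12) → 19
combine 19, s4(24) → 43
combine s2(32), 43 → 75
combine s5(47), 75 → 122
s2 sits 2 levels below the root, so its codeword is 2 bits.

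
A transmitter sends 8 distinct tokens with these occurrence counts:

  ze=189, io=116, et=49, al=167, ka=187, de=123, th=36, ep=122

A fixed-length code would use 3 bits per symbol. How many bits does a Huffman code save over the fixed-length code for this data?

104

Fixed-length: 3 bits × 989 symbols = 2967 bits.
Huffman merges:
merge th(36) and et(49): 85
merge 85 and io(116): 201
merge ep(122) and de(123): 245
merge al(167) and ka(187): 354
merge ze(189) and 201: 390
merge 245 and 354: 599
merge 390 and 599: 989
Huffman total = 85 + 201 + 245 + 354 + 390 + 599 + 989 = 2863 bits.
Saving = 2967 − 2863 = 104 bits.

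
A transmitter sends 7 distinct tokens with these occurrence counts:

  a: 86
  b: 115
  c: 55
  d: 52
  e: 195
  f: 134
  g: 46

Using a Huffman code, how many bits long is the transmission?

1818

Greedily combine the two least-frequent nodes:
combine g(46), d(52) → 98
combine c(55), a(86) → 141
combine 98, b(115) → 213
combine f(134), 141 → 275
combine e(195), 213 → 408
combine 275, 408 → 683
Total encoded bits = sum of merged weights = 98 + 141 + 213 + 275 + 408 + 683 = 1818.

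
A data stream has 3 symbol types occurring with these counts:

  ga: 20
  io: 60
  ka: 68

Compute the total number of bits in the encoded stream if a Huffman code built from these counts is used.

228

Build the Huffman tree bottom-up:
combine ga(20), io(60) → 80
combine ka(68), 80 → 148
The encoded length is the sum of every internal node's weight: 80 + 148 = 228 bits.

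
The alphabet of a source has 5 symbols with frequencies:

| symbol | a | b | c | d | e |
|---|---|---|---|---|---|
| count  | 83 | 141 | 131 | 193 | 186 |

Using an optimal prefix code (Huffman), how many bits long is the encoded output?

1682

Merge the two smallest weights repeatedly:
a(83) + c(131) → 214
b(141) + e(186) → 327
d(193) + 214 → 407
327 + 407 → 734
Each symbol's bit-cost is frequency × depth; summing gives 1682 bits (equivalently 214 + 327 + 407 + 734).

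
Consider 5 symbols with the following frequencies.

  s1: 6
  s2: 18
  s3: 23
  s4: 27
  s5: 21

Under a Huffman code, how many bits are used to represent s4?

Build the tree from the bottom:
combine s1(6), s2(18) → 24
combine s5(21), s3(23) → 44
combine 24, s4(27) → 51
combine 44, 51 → 95
s4 sits 2 levels below the root, so its codeword is 2 bits.

2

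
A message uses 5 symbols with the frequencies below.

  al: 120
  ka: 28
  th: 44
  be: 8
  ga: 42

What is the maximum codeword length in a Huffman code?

4

Merge the two lowest-weight nodes at each step:
be(8) + ka(28) → 36
36 + ga(42) → 78
th(44) + 78 → 122
al(120) + 122 → 242
Maximum depth reached is 4.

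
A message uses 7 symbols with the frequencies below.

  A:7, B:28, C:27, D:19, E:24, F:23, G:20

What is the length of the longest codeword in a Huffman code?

4

Merge the two lowest-weight nodes at each step:
A(7) + D(19) → 26
G(20) + F(23) → 43
E(24) + 26 → 50
C(27) + B(28) → 55
43 + 50 → 93
55 + 93 → 148
The first pair merged (A, D) ends up deepest, at depth 4.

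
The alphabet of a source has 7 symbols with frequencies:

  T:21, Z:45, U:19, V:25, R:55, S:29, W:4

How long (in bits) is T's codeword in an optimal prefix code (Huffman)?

3

Build the tree from the bottom:
merge W(4) and U(19): 23
merge T(21) and 23: 44
merge V(25) and S(29): 54
merge 44 and Z(45): 89
merge 54 and R(55): 109
merge 89 and 109: 198
T's leaf is at depth 3, giving a 3-bit codeword.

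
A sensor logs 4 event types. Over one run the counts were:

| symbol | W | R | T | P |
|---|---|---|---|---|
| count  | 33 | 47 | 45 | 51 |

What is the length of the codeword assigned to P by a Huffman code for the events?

2

Repeatedly merge the two smallest:
W(33) + T(45) → 78
R(47) + P(51) → 98
78 + 98 → 176
The subtree containing P is merged 2 times, so code length = 2.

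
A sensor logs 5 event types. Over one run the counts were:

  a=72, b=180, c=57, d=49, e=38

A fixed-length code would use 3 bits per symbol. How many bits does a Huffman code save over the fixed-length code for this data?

360

Fixed-length: 3 bits × 396 symbols = 1188 bits.
Huffman merges:
e(38) + d(49) → 87
c(57) + a(72) → 129
87 + 129 → 216
b(180) + 216 → 396
Huffman total = 87 + 129 + 216 + 396 = 828 bits.
Saving = 1188 − 828 = 360 bits.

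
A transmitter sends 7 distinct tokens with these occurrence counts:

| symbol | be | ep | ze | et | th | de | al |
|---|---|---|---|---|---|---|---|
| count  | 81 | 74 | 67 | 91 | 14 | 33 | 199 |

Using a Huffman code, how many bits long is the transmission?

Merge the two smallest weights repeatedly:
merge th(14) and de(33): 47
merge 47 and ze(67): 114
merge ep(74) and be(81): 155
merge et(91) and 114: 205
merge 155 and al(199): 354
merge 205 and 354: 559
Total encoded bits = sum of merged weights = 47 + 114 + 155 + 205 + 354 + 559 = 1434.

1434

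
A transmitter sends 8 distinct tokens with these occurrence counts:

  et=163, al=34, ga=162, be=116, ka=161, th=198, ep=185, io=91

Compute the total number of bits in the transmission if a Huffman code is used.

3257

Build the Huffman tree bottom-up:
merge al(34) and io(91): 125
merge be(116) and 125: 241
merge ka(161) and ga(162): 323
merge et(163) and ep(185): 348
merge th(198) and 241: 439
merge 323 and 348: 671
merge 439 and 671: 1110
Each symbol's bit-cost is frequency × depth; summing gives 3257 bits (equivalently 125 + 241 + 323 + 348 + 439 + 671 + 1110).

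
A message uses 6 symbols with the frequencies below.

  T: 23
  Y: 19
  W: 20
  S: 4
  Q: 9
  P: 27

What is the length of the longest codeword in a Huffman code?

Merge the two lowest-weight nodes at each step:
S(4) + Q(9) → 13
13 + Y(19) → 32
W(20) + T(23) → 43
P(27) + 32 → 59
43 + 59 → 102
Maximum depth reached is 4.

4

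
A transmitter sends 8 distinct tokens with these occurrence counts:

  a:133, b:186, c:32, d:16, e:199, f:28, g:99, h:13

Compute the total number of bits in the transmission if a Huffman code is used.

Merge the two smallest weights repeatedly:
h(13) + d(16) → 29
f(28) + 29 → 57
c(32) + 57 → 89
89 + g(99) → 188
a(133) + b(186) → 319
188 + e(199) → 387
319 + 387 → 706
The encoded length is the sum of every internal node's weight: 29 + 57 + 89 + 188 + 319 + 387 + 706 = 1775 bits.

1775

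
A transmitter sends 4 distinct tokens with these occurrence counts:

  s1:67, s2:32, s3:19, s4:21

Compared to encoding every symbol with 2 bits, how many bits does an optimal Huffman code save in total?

Fixed-length: 2 bits × 139 symbols = 278 bits.
Huffman merges:
combine s3(19), s4(21) → 40
combine s2(32), 40 → 72
combine s1(67), 72 → 139
Huffman total = 40 + 72 + 139 = 251 bits.
Saving = 278 − 251 = 27 bits.

27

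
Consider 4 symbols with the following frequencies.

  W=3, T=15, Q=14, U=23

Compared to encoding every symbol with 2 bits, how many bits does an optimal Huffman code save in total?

Fixed-length: 2 bits × 55 symbols = 110 bits.
Huffman merges:
combine W(3), Q(14) → 17
combine T(15), 17 → 32
combine U(23), 32 → 55
Huffman total = 17 + 32 + 55 = 104 bits.
Saving = 110 − 104 = 6 bits.

6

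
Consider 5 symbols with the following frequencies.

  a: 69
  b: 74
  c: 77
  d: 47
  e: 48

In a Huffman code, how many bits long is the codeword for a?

Repeatedly merge the two smallest:
d(47) + e(48) → 95
a(69) + b(74) → 143
c(77) + 95 → 172
143 + 172 → 315
a's leaf is at depth 2, giving a 2-bit codeword.

2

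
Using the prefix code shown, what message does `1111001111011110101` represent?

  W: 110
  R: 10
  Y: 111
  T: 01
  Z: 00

YRTYTYTT

Read left to right; each codeword is recognised as soon as it completes (prefix code):
  111→Y | 10→R | 01→T | 111→Y | 01→T | 111→Y | 01→T | 01→T
Decoded message: YRTYTYTT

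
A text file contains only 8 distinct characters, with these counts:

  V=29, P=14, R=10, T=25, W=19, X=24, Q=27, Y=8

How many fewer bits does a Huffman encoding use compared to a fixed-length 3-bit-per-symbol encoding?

Fixed-length: 3 bits × 156 symbols = 468 bits.
Huffman merges:
merge Y(8) and R(10): 18
merge P(14) and 18: 32
merge W(19) and X(24): 43
merge T(25) and Q(27): 52
merge V(29) and 32: 61
merge 43 and 52: 95
merge 61 and 95: 156
Huffman total = 18 + 32 + 43 + 52 + 61 + 95 + 156 = 457 bits.
Saving = 468 − 457 = 11 bits.

11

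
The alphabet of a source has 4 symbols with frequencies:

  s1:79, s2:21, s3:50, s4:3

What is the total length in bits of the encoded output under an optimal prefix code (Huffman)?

Merge the two smallest weights repeatedly:
s4(3) + s2(21) → 24
24 + s3(50) → 74
74 + s1(79) → 153
Each symbol's bit-cost is frequency × depth; summing gives 251 bits (equivalently 24 + 74 + 153).

251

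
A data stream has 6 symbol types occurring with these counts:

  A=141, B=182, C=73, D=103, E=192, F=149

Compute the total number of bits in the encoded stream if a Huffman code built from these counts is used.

Greedily combine the two least-frequent nodes:
C(73) + D(103) → 176
A(141) + F(149) → 290
176 + B(182) → 358
E(192) + 290 → 482
358 + 482 → 840
Each symbol's bit-cost is frequency × depth; summing gives 2146 bits (equivalently 176 + 290 + 358 + 482 + 840).

2146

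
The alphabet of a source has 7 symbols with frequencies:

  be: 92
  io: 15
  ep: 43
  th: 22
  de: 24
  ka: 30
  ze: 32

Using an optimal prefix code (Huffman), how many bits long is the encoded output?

676

Greedily combine the two least-frequent nodes:
combine io(15), th(22) → 37
combine de(24), ka(30) → 54
combine ze(32), 37 → 69
combine ep(43), 54 → 97
combine 69, be(92) → 161
combine 97, 161 → 258
Each symbol's bit-cost is frequency × depth; summing gives 676 bits (equivalently 37 + 54 + 69 + 97 + 161 + 258).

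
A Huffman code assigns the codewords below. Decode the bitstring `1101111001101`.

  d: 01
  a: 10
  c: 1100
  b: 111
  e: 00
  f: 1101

fbef

Read left to right; each codeword is recognised as soon as it completes (prefix code):
  1101→f | 111→b | 00→e | 1101→f
Decoded message: fbef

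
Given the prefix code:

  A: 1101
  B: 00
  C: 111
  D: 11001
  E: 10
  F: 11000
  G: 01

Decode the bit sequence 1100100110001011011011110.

Read left to right; each codeword is recognised as soon as it completes (prefix code):
  11001→D | 00→B | 11000→F | 10→E | 1101→A | 10→E | 111→C | 10→E
Decoded message: DBFEAECE

DBFEAECE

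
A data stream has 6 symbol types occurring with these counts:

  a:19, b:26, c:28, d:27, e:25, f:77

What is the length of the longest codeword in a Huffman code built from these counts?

Merge the two lowest-weight nodes at each step:
merge a(19) and e(25): 44
merge b(26) and d(27): 53
merge c(28) and 44: 72
merge 53 and 72: 125
merge f(77) and 125: 202
The first pair merged (a, e) ends up deepest, at depth 4.

4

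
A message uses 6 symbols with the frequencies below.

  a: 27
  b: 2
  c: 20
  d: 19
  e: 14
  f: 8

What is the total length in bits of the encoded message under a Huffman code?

Merge the two smallest weights repeatedly:
combine b(2), f(8) → 10
combine 10, e(14) → 24
combine d(19), c(20) → 39
combine 24, a(27) → 51
combine 39, 51 → 90
Total encoded bits = sum of merged weights = 10 + 24 + 39 + 51 + 90 = 214.

214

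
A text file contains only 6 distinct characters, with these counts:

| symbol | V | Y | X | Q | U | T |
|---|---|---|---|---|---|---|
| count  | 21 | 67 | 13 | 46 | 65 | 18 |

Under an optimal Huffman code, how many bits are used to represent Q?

Repeatedly merge the two smallest:
X(13) + T(18) → 31
V(21) + 31 → 52
Q(46) + 52 → 98
U(65) + Y(67) → 132
98 + 132 → 230
Q sits 2 levels below the root, so its codeword is 2 bits.

2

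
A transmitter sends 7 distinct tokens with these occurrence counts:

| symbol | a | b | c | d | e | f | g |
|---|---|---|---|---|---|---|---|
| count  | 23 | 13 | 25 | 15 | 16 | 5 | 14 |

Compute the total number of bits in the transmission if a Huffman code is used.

303

Greedily combine the two least-frequent nodes:
f(5) + b(13) → 18
g(14) + d(15) → 29
e(16) + 18 → 34
a(23) + c(25) → 48
29 + 34 → 63
48 + 63 → 111
Total encoded bits = sum of merged weights = 18 + 29 + 34 + 48 + 63 + 111 = 303.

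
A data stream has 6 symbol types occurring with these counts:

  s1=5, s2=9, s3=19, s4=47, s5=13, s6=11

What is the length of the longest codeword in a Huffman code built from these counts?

Merge the two lowest-weight nodes at each step:
merge s1(5) and s2(9): 14
merge s6(11) and s5(13): 24
merge 14 and s3(19): 33
merge 24 and 33: 57
merge s4(47) and 57: 104
The first pair merged (s1, s2) ends up deepest, at depth 4.

4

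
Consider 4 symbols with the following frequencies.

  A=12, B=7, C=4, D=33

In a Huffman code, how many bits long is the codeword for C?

3

Repeatedly merge the two smallest:
C(4) + B(7) → 11
11 + A(12) → 23
23 + D(33) → 56
The subtree containing C is merged 3 times, so code length = 3.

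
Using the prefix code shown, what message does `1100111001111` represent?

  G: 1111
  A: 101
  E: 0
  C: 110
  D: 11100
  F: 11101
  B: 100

CEDG

Read left to right; each codeword is recognised as soon as it completes (prefix code):
  110→C | 0→E | 11100→D | 1111→G
Decoded message: CEDG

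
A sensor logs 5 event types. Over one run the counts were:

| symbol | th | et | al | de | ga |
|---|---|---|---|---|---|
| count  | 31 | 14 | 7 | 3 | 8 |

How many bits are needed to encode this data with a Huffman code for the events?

123

Build the Huffman tree bottom-up:
de(3) + al(7) → 10
ga(8) + 10 → 18
et(14) + 18 → 32
th(31) + 32 → 63
The encoded length is the sum of every internal node's weight: 10 + 18 + 32 + 63 = 123 bits.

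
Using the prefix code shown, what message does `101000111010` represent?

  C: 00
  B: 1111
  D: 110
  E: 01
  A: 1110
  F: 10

FFCAF

Read left to right; each codeword is recognised as soon as it completes (prefix code):
  10→F | 10→F | 00→C | 1110→A | 10→F
Decoded message: FFCAF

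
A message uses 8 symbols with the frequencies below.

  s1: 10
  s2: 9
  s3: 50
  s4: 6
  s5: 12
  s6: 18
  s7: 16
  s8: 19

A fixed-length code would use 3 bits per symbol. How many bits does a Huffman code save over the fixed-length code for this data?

35

Fixed-length: 3 bits × 140 symbols = 420 bits.
Huffman merges:
s4(6) + s2(9) → 15
s1(10) + s5(12) → 22
15 + s7(16) → 31
s6(18) + s8(19) → 37
22 + 31 → 53
37 + s3(50) → 87
53 + 87 → 140
Huffman total = 15 + 22 + 31 + 37 + 53 + 87 + 140 = 385 bits.
Saving = 420 − 385 = 35 bits.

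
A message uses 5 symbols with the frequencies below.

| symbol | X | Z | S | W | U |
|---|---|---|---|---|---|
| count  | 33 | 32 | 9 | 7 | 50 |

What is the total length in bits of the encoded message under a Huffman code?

Build the Huffman tree bottom-up:
W(7) + S(9) → 16
16 + Z(32) → 48
X(33) + 48 → 81
U(50) + 81 → 131
Each symbol's bit-cost is frequency × depth; summing gives 276 bits (equivalently 16 + 48 + 81 + 131).

276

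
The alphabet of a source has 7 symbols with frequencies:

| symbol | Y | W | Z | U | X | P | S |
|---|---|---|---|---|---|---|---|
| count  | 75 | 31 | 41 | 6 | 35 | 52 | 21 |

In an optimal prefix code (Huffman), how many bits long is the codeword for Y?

2

Huffman merges, smallest pair first:
merge U(6) and S(21): 27
merge 27 and W(31): 58
merge X(35) and Z(41): 76
merge P(52) and 58: 110
merge Y(75) and 76: 151
merge 110 and 151: 261
Y's leaf is at depth 2, giving a 2-bit codeword.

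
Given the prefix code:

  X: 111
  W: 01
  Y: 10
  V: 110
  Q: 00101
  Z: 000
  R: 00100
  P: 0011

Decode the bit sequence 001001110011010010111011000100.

Read left to right; each codeword is recognised as soon as it completes (prefix code):
  00100→R | 111→X | 0011→P | 01→W | 00101→Q | 110→V | 110→V | 00100→R
Decoded message: RXPWQVVR

RXPWQVVR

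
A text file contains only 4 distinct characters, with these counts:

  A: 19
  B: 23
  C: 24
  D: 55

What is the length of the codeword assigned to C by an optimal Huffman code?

2

Build the tree from the bottom:
combine A(19), B(23) → 42
combine C(24), 42 → 66
combine D(55), 66 → 121
C sits 2 levels below the root, so its codeword is 2 bits.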